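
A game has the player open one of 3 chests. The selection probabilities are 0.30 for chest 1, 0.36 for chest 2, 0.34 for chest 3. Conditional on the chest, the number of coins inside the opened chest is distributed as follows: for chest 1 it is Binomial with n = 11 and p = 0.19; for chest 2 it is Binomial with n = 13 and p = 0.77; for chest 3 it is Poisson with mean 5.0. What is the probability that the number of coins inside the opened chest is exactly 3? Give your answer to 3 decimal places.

0.111

Conditional on each chest, P(X = 3): 1: 0.209713; 2: 5.40899e-05; 3: 0.140374.
By total probability, P(X = 3) = 0.3·0.209713 + 0.36·5.40899e-05 + 0.34·0.140374 = 0.11066.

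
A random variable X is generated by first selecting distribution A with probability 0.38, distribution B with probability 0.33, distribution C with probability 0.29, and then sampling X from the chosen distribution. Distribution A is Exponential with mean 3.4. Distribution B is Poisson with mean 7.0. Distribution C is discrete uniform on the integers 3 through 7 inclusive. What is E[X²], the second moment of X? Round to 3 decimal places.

35.096

For each component E[X²] = Var + (mean)², giving A: 23.12; B: 56; C: 27.
Overall E[X²] = 0.38·23.12 + 0.33·56 + 0.29·27 = 35.0956.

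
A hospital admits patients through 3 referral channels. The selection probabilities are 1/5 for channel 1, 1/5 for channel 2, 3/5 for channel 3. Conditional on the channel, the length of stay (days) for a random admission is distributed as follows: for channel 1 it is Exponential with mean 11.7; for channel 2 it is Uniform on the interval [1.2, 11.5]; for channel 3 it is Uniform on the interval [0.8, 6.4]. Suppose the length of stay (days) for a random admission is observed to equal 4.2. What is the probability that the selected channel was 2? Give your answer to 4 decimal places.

0.1402

Likelihoods f(4.2 | ·): 1: 0.0596916; 2: 0.0970874; 3: 0.178571.
Posterior ∝ prior × likelihood. Numerator for 2: 0.2·0.0970874 = 0.0194175.
Normalizing constant: 0.2·0.0596916 + 0.2·0.0970874 + 0.6·0.178571 = 0.138499.
P(2 | observation) = 0.0194175 / 0.138499 = 0.1402.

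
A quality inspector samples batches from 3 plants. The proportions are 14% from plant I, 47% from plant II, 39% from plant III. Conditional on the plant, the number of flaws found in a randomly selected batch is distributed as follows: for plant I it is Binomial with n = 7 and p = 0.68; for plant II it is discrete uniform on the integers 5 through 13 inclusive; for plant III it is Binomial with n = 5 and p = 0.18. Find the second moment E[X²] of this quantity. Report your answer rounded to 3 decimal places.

45.192

For each component E[X²] = Var + (mean)², giving I: 24.1808; II: 87.6667; III: 1.548.
Overall E[X²] = 0.14·24.1808 + 0.47·87.6667 + 0.39·1.548 = 45.1924.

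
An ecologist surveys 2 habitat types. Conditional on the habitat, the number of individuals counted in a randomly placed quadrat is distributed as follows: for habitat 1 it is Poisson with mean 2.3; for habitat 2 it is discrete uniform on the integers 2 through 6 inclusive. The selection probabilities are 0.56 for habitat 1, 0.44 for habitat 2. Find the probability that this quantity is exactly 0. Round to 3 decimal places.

Conditional on each habitat, P(X = 0): 1: 0.100259; 2: 0.
By total probability, P(X = 0) = 0.56·0.100259 + 0.44·0 = 0.056145.

0.056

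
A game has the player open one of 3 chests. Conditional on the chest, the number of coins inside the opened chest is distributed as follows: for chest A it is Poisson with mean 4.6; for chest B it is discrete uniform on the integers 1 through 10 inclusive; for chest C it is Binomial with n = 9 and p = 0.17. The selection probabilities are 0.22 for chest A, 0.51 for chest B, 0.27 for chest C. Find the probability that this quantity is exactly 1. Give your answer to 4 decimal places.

Conditional on each chest, P(X = 1): A: 0.0462384; B: 0.1; C: 0.344601.
By total probability, P(X = 1) = 0.22·0.0462384 + 0.51·0.1 + 0.27·0.344601 = 0.154215.

0.1542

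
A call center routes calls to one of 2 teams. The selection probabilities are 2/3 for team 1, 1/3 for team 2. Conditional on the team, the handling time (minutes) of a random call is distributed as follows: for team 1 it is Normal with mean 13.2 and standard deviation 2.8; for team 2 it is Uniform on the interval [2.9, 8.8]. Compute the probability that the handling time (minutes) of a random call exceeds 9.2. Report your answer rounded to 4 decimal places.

0.6156

Conditional on each team, P(X > 9.2): 1: 0.923436; 2: 0.
By total probability, P(X > 9.2) = 0.666667·0.923436 + 0.333333·0 = 0.615624.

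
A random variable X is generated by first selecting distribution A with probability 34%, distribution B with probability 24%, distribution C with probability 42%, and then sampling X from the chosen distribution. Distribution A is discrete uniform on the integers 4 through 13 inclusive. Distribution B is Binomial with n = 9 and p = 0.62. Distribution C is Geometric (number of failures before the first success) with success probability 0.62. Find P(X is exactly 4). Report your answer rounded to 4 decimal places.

Conditional on each component, P(X = 4): A: 0.1; B: 0.147521; C: 0.0129278.
By total probability, P(X = 4) = 0.34·0.1 + 0.24·0.147521 + 0.42·0.0129278 = 0.0748349.

0.0748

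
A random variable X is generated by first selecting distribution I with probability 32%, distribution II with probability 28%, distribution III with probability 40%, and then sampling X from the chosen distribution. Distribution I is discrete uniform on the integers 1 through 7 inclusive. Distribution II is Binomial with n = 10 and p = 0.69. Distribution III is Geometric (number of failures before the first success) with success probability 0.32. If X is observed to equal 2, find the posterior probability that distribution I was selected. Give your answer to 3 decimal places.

Likelihoods P(X=2 | ·): I: 0.142857; II: 0.00182728; III: 0.147968.
Posterior ∝ prior × likelihood. Numerator for I: 0.32·0.142857 = 0.0457143.
Normalizing constant: 0.32·0.142857 + 0.28·0.00182728 + 0.4·0.147968 = 0.105413.
P(I | observation) = 0.0457143 / 0.105413 = 0.433668.

0.434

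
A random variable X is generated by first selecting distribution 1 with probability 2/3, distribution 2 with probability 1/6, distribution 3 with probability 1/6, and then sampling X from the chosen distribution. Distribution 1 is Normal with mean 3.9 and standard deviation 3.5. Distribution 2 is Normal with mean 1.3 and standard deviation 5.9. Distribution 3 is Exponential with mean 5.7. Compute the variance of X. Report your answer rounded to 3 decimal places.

Per component, 1: μ=3.9, E[X²]=27.46; 2: μ=1.3, E[X²]=36.5; 3: μ=5.7, E[X²]=64.98.
E[X] = 0.666667·3.9 + 0.166667·1.3 + 0.166667·5.7 = 3.76667.
E[X²] = 0.666667·27.46 + 0.166667·36.5 + 0.166667·64.98 = 35.22.
Var(X) = E[X²] − (E[X])² = 35.22 − 14.1878 = 21.0322.

21.032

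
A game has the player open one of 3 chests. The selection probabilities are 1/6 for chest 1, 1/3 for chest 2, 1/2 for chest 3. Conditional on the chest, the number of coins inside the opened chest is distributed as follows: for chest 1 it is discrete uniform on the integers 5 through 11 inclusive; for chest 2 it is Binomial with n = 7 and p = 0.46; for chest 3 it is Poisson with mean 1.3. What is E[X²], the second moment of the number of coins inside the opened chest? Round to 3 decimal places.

16.864

For each component E[X²] = Var + (mean)², giving 1: 68; 2: 12.1072; 3: 2.99.
Overall E[X²] = 0.166667·68 + 0.333333·12.1072 + 0.5·2.99 = 16.8641.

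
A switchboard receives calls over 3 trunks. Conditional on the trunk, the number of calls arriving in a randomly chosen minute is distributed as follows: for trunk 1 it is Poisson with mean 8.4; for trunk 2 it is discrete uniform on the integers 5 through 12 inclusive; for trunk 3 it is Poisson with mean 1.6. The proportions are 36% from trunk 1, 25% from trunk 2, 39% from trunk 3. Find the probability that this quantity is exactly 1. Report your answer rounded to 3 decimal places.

0.127

Conditional on each trunk, P(X = 1): 1: 0.00188889; 2: 0; 3: 0.323034.
By total probability, P(X = 1) = 0.36·0.00188889 + 0.25·0 + 0.39·0.323034 = 0.126663.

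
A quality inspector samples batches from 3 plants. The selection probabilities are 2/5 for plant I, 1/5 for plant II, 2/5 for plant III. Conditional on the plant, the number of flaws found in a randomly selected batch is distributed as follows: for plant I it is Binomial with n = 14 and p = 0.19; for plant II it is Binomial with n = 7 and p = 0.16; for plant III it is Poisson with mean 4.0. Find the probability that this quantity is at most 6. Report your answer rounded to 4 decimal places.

Conditional on each plant, P(X ≤ 6): I: 0.991287; II: 0.999997; III: 0.889326.
By total probability, P(X ≤ 6) = 0.4·0.991287 + 0.2·0.999997 + 0.4·0.889326 = 0.952245.

0.9522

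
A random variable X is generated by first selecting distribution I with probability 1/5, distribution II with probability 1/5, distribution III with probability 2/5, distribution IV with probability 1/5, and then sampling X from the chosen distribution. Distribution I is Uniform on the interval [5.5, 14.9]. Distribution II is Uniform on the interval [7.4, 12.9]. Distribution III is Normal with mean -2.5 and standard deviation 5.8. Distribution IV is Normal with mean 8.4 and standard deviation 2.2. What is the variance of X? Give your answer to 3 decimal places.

51.863

Per component, I: μ=10.2, E[X²]=111.403; II: μ=10.15, E[X²]=105.543; III: μ=-2.5, E[X²]=39.89; IV: μ=8.4, E[X²]=75.4.
E[X] = 0.2·10.2 + 0.2·10.15 + 0.4·-2.5 + 0.2·8.4 = 4.75.
E[X²] = 0.2·111.403 + 0.2·105.543 + 0.4·39.89 + 0.2·75.4 = 74.4253.
Var(X) = E[X²] − (E[X])² = 74.4253 − 22.5625 = 51.8628.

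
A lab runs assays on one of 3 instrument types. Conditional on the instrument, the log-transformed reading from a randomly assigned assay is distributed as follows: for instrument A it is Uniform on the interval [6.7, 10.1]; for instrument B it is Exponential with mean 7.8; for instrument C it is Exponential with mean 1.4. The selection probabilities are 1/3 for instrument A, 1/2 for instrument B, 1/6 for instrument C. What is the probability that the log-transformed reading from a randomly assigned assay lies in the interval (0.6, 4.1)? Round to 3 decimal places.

0.267

Conditional on each instrument, P(0.6 < X < 4.1): A: 0; B: 0.334785; C: 0.597966.
By total probability, P(0.6 < X < 4.1) = 0.333333·0 + 0.5·0.334785 + 0.166667·0.597966 = 0.267053.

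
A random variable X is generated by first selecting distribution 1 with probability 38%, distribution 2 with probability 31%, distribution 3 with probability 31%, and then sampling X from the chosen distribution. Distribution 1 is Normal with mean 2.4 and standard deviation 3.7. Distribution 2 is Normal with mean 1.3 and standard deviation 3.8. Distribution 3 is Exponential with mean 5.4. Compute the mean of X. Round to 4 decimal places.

Component means — 1: 2.4; 2: 1.3; 3: 5.4.
E[X] = 0.38·2.4 + 0.31·1.3 + 0.31·5.4 = 2.989.

2.9890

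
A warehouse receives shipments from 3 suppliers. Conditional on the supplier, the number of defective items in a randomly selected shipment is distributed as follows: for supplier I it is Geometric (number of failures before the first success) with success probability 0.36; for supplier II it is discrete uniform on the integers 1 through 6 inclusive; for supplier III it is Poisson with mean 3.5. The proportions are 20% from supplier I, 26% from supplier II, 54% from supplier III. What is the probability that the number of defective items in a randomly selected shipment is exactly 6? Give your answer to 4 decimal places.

0.0899

Conditional on each supplier, P(X = 6): I: 0.024739; II: 0.166667; III: 0.0770983.
By total probability, P(X = 6) = 0.2·0.024739 + 0.26·0.166667 + 0.54·0.0770983 = 0.0899142.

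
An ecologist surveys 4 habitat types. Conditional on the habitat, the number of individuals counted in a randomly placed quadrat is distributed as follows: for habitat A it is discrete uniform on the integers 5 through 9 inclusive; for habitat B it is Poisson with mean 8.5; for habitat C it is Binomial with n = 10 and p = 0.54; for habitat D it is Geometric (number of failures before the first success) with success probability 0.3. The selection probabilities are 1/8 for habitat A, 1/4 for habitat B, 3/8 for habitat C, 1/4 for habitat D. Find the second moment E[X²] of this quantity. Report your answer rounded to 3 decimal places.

41.735

For each component E[X²] = Var + (mean)², giving A: 51; B: 80.75; C: 31.644; D: 13.2222.
Overall E[X²] = 0.125·51 + 0.25·80.75 + 0.375·31.644 + 0.25·13.2222 = 41.7346.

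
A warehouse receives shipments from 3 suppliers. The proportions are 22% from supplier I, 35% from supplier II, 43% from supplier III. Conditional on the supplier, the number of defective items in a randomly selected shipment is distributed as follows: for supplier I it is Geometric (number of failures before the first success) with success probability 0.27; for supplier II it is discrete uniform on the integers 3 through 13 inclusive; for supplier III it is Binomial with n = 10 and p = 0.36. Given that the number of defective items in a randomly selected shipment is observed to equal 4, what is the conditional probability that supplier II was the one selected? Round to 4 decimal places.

0.2081

Likelihoods P(X=4 | ·): I: 0.0766753; II: 0.0909091; III: 0.242387.
Posterior ∝ prior × likelihood. Numerator for II: 0.35·0.0909091 = 0.0318182.
Normalizing constant: 0.22·0.0766753 + 0.35·0.0909091 + 0.43·0.242387 = 0.152913.
P(II | observation) = 0.0318182 / 0.152913 = 0.20808.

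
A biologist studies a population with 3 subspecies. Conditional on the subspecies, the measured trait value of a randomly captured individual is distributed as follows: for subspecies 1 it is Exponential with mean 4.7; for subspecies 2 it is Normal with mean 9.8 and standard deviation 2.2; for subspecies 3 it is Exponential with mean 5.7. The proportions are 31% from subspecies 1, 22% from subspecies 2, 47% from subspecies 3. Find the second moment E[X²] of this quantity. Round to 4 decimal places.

66.4300

For each component E[X²] = Var + (mean)², giving 1: 44.18; 2: 100.88; 3: 64.98.
Overall E[X²] = 0.31·44.18 + 0.22·100.88 + 0.47·64.98 = 66.43.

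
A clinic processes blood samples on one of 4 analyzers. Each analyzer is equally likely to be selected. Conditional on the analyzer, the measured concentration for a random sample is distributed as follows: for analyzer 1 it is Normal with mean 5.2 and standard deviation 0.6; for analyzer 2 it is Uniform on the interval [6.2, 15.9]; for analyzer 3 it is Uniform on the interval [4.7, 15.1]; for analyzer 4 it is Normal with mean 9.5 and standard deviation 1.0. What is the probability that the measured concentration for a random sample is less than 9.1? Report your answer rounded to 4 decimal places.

Conditional on each analyzer, P(X < 9.1): 1: 1; 2: 0.298969; 3: 0.423077; 4: 0.344578.
By total probability, P(X < 9.1) = 0.25·1 + 0.25·0.298969 + 0.25·0.423077 + 0.25·0.344578 = 0.516656.

0.5167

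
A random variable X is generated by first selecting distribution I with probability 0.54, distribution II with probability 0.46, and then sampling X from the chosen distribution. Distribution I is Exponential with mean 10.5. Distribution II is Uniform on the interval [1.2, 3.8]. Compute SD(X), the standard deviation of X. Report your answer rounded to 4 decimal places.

8.7001

Per component, I: μ=10.5, E[X²]=220.5; II: μ=2.5, E[X²]=6.81333.
E[X] = 0.54·10.5 + 0.46·2.5 = 6.82.
E[X²] = 0.54·220.5 + 0.46·6.81333 = 122.204.
Var(X) = E[X²] − (E[X])² = 122.204 − 46.5124 = 75.6917.
SD(X) = √75.6917 = 8.7001.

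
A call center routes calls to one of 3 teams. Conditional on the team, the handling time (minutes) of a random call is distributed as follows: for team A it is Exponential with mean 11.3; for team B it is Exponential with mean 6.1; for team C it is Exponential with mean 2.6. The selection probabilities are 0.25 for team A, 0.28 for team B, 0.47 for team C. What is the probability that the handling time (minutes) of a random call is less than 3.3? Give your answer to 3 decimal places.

0.518

Conditional on each team, P(X < 3.3): A: 0.253258; B: 0.417825; C: 0.718952.
By total probability, P(X < 3.3) = 0.25·0.253258 + 0.28·0.417825 + 0.47·0.718952 = 0.518213.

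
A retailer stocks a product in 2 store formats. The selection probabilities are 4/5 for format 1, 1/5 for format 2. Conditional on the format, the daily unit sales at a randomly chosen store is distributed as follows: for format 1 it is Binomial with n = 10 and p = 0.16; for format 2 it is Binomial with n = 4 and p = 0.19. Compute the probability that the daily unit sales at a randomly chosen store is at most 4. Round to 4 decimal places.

Conditional on each format, P(X ≤ 4): 1: 0.98699; 2: 1.
By total probability, P(X ≤ 4) = 0.8·0.98699 + 0.2·1 = 0.989592.

0.9896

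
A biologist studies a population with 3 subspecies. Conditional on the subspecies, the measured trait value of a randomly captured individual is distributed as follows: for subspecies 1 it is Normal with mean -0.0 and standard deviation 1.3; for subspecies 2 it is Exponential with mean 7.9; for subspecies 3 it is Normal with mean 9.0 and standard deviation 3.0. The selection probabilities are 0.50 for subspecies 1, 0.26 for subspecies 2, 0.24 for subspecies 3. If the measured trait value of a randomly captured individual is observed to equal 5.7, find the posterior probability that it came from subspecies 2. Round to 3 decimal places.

0.478

Likelihoods f(5.7 | ·): 1: 2.05278e-05; 2: 0.0615207; 3: 0.0726174.
Posterior ∝ prior × likelihood. Numerator for 2: 0.26·0.0615207 = 0.0159954.
Normalizing constant: 0.5·2.05278e-05 + 0.26·0.0615207 + 0.24·0.0726174 = 0.0334338.
P(2 | observation) = 0.0159954 / 0.0334338 = 0.478419.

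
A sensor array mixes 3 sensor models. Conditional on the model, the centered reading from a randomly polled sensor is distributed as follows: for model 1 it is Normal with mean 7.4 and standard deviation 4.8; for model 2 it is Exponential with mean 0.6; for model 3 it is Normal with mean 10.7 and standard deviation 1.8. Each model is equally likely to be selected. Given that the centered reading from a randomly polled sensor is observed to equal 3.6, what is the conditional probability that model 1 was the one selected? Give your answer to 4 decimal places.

0.9350

Likelihoods f(3.6 | ·): 1: 0.060754; 2: 0.00413125; 3: 9.27089e-05.
Posterior ∝ prior × likelihood. Numerator for 1: 0.333333·0.060754 = 0.0202513.
Normalizing constant: 0.333333·0.060754 + 0.333333·0.00413125 + 0.333333·9.27089e-05 = 0.0216593.
P(1 | observation) = 0.0202513 / 0.0216593 = 0.934994.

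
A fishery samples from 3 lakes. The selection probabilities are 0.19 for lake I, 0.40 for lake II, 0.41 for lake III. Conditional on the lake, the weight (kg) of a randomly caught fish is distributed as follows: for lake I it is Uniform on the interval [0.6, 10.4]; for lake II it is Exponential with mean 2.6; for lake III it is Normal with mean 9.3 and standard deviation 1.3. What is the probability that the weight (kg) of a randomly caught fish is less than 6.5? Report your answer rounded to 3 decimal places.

0.488

Conditional on each lake, P(X < 6.5): I: 0.602041; II: 0.917915; III: 0.0156261.
By total probability, P(X < 6.5) = 0.19·0.602041 + 0.4·0.917915 + 0.41·0.0156261 = 0.48796.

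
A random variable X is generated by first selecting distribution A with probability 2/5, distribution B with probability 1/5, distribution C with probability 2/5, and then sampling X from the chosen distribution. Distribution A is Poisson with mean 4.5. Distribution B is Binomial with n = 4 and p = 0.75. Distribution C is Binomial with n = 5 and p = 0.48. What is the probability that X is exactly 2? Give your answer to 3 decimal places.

0.217

Conditional on each component, P(X = 2): A: 0.112479; B: 0.210938; C: 0.323961.
By total probability, P(X = 2) = 0.4·0.112479 + 0.2·0.210938 + 0.4·0.323961 = 0.216763.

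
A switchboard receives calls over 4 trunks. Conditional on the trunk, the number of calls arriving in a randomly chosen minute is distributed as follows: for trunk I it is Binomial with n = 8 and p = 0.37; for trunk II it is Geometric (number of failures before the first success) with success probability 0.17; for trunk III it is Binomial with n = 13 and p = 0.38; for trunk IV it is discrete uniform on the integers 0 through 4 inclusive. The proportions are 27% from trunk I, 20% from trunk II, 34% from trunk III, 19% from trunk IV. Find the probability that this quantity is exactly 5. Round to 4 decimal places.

0.1153

Conditional on each trunk, P(X = 5): I: 0.0970998; II: 0.0669637; III: 0.222654; IV: 0.
By total probability, P(X = 5) = 0.27·0.0970998 + 0.2·0.0669637 + 0.34·0.222654 + 0.19·0 = 0.115312.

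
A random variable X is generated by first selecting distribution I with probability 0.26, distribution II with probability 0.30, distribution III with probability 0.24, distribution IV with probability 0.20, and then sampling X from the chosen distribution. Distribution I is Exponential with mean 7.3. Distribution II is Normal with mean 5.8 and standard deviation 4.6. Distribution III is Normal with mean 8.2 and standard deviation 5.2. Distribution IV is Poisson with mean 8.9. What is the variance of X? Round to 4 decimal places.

29.8470

Per component, I: μ=7.3, E[X²]=106.58; II: μ=5.8, E[X²]=54.8; III: μ=8.2, E[X²]=94.28; IV: μ=8.9, E[X²]=88.11.
E[X] = 0.26·7.3 + 0.3·5.8 + 0.24·8.2 + 0.2·8.9 = 7.386.
E[X²] = 0.26·106.58 + 0.3·54.8 + 0.24·94.28 + 0.2·88.11 = 84.4.
Var(X) = E[X²] − (E[X])² = 84.4 − 54.553 = 29.847.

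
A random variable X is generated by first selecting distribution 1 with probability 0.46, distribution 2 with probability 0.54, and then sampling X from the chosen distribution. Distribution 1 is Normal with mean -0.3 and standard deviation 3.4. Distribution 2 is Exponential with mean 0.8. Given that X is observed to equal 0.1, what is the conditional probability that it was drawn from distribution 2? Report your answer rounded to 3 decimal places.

Likelihoods f(0.1 | ·): 1: 0.116527; 2: 1.10312.
Posterior ∝ prior × likelihood. Numerator for 2: 0.54·1.10312 = 0.595685.
Normalizing constant: 0.46·0.116527 + 0.54·1.10312 = 0.649288.
P(2 | observation) = 0.595685 / 0.649288 = 0.917444.

0.917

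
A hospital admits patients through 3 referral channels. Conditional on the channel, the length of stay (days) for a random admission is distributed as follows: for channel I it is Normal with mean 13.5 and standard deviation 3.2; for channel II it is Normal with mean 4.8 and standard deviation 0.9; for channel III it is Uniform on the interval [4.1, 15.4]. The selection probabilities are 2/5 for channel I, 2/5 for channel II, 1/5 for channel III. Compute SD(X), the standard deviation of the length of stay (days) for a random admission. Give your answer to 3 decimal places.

Per component, I: μ=13.5, E[X²]=192.49; II: μ=4.8, E[X²]=23.85; III: μ=9.75, E[X²]=105.703.
E[X] = 0.4·13.5 + 0.4·4.8 + 0.2·9.75 = 9.27.
E[X²] = 0.4·192.49 + 0.4·23.85 + 0.2·105.703 = 107.677.
Var(X) = E[X²] − (E[X])² = 107.677 − 85.9329 = 21.7438.
SD(X) = √21.7438 = 4.66302.

4.663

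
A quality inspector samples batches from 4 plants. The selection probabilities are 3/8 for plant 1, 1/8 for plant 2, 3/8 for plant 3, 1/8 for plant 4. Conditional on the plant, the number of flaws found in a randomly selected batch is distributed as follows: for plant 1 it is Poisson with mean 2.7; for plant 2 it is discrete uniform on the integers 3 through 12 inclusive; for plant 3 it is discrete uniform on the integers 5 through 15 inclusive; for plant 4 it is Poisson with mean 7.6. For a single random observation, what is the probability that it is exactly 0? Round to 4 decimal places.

Conditional on each plant, P(X = 0): 1: 0.0672055; 2: 0; 3: 0; 4: 0.000500451.
By total probability, P(X = 0) = 0.375·0.0672055 + 0.125·0 + 0.375·0 + 0.125·0.000500451 = 0.0252646.

0.0253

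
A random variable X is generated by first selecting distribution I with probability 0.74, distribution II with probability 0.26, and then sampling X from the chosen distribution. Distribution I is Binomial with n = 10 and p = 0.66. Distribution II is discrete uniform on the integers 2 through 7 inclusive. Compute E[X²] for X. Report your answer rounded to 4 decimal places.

39.9183

For each component E[X²] = Var + (mean)², giving I: 45.804; II: 23.1667.
Overall E[X²] = 0.74·45.804 + 0.26·23.1667 = 39.9183.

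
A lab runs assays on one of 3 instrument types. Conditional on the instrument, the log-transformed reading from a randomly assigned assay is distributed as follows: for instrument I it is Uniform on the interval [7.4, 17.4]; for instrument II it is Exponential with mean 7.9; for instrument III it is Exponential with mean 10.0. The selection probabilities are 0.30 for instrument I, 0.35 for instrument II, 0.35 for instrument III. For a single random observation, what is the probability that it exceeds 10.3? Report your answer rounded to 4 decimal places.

0.4330

Conditional on each instrument, P(X > 10.3): I: 0.71; II: 0.271499; III: 0.357007.
By total probability, P(X > 10.3) = 0.3·0.71 + 0.35·0.271499 + 0.35·0.357007 = 0.432977.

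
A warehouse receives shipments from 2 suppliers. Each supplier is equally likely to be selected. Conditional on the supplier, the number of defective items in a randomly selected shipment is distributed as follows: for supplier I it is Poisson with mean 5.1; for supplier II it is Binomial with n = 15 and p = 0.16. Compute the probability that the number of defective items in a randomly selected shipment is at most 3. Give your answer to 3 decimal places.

0.521

Conditional on each supplier, P(X ≤ 3): I: 0.251268; II: 0.790782.
By total probability, P(X ≤ 3) = 0.5·0.251268 + 0.5·0.790782 = 0.521025.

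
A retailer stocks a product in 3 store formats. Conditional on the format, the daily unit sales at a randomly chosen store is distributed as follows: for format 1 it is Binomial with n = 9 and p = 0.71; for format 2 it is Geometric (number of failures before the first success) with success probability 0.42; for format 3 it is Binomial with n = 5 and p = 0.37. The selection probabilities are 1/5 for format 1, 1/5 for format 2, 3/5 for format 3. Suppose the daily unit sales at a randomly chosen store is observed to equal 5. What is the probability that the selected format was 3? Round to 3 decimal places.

Likelihoods P(X=5 | ·): 1: 0.160788; 2: 0.027567; 3: 0.0069344.
Posterior ∝ prior × likelihood. Numerator for 3: 0.6·0.0069344 = 0.00416064.
Normalizing constant: 0.2·0.160788 + 0.2·0.027567 + 0.6·0.0069344 = 0.0418317.
P(3 | observation) = 0.00416064 / 0.0418317 = 0.0994614.

0.099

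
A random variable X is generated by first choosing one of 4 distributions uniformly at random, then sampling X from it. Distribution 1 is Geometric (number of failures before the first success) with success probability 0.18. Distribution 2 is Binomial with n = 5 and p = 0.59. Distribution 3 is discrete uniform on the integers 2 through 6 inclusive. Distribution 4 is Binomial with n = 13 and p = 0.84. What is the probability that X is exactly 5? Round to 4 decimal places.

Conditional on each component, P(X = 5): 1: 0.0667332; 2: 0.0714924; 3: 0.2; 4: 0.000231172.
By total probability, P(X = 5) = 0.25·0.0667332 + 0.25·0.0714924 + 0.25·0.2 + 0.25·0.000231172 = 0.0846142.

0.0846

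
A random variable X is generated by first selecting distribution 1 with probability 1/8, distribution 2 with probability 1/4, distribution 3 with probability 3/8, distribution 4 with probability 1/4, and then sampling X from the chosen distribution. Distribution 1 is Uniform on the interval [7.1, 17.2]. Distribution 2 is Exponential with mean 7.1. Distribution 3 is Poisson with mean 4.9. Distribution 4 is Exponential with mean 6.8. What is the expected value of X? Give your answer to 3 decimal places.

6.831

Component means — 1: 12.15; 2: 7.1; 3: 4.9; 4: 6.8.
E[X] = 0.125·12.15 + 0.25·7.1 + 0.375·4.9 + 0.25·6.8 = 6.83125.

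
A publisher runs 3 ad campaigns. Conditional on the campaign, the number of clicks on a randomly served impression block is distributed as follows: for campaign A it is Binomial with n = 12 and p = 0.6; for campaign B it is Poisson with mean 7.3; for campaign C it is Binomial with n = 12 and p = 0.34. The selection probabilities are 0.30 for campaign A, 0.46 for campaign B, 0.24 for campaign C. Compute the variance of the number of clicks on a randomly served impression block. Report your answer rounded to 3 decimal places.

Per component, A: μ=7.2, E[X²]=54.72; B: μ=7.3, E[X²]=60.59; C: μ=4.08, E[X²]=19.3392.
E[X] = 0.3·7.2 + 0.46·7.3 + 0.24·4.08 = 6.4972.
E[X²] = 0.3·54.72 + 0.46·60.59 + 0.24·19.3392 = 48.9288.
Var(X) = E[X²] − (E[X])² = 48.9288 − 42.2136 = 6.7152.

6.715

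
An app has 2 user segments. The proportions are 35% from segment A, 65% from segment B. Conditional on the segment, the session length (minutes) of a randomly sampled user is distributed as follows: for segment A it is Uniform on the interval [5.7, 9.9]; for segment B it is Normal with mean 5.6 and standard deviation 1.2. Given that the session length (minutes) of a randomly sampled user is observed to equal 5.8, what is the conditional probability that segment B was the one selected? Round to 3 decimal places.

Likelihoods f(5.8 | ·): A: 0.238095; B: 0.327866.
Posterior ∝ prior × likelihood. Numerator for B: 0.65·0.327866 = 0.213113.
Normalizing constant: 0.35·0.238095 + 0.65·0.327866 = 0.296447.
P(B | observation) = 0.213113 / 0.296447 = 0.718893.

0.719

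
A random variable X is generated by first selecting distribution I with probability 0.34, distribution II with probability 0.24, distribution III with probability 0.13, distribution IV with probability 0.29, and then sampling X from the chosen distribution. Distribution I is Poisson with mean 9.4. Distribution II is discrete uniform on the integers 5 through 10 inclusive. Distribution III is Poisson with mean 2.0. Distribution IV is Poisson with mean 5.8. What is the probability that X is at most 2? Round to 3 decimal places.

Conditional on each component, P(X ≤ 2): I: 0.00451508; II: 0; III: 0.676676; IV: 0.0715108.
By total probability, P(X ≤ 2) = 0.34·0.00451508 + 0.24·0 + 0.13·0.676676 + 0.29·0.0715108 = 0.110241.

0.110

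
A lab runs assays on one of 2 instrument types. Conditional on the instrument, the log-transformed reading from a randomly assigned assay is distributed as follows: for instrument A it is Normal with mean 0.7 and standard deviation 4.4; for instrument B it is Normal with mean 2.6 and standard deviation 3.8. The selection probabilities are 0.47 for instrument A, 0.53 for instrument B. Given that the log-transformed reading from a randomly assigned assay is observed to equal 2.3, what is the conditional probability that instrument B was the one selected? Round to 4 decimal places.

Likelihoods f(2.3 | ·): A: 0.0848679; B: 0.104658.
Posterior ∝ prior × likelihood. Numerator for B: 0.53·0.104658 = 0.0554688.
Normalizing constant: 0.47·0.0848679 + 0.53·0.104658 = 0.0953568.
P(B | observation) = 0.0554688 / 0.0953568 = 0.581698.

0.5817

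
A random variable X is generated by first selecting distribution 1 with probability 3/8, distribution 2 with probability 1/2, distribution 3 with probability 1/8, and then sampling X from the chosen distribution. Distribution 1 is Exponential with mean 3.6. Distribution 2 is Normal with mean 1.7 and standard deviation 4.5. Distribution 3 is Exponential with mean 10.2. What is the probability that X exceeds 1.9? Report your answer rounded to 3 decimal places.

Conditional on each component, P(X > 1.9): 1: 0.589914; 2: 0.482275; 3: 0.830046.
By total probability, P(X > 1.9) = 0.375·0.589914 + 0.5·0.482275 + 0.125·0.830046 = 0.566111.

0.566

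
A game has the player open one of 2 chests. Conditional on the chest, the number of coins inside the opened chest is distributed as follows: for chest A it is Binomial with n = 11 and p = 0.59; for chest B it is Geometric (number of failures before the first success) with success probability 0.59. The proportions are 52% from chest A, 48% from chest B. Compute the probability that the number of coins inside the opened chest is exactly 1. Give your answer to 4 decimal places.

0.1166

Conditional on each chest, P(X = 1): A: 0.000871131; B: 0.2419.
By total probability, P(X = 1) = 0.52·0.000871131 + 0.48·0.2419 = 0.116565.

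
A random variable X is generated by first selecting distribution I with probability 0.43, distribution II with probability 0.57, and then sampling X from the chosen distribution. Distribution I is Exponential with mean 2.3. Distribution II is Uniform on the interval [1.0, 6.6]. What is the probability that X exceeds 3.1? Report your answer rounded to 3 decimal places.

0.468

Conditional on each component, P(X > 3.1): I: 0.259804; II: 0.625.
By total probability, P(X > 3.1) = 0.43·0.259804 + 0.57·0.625 = 0.467966.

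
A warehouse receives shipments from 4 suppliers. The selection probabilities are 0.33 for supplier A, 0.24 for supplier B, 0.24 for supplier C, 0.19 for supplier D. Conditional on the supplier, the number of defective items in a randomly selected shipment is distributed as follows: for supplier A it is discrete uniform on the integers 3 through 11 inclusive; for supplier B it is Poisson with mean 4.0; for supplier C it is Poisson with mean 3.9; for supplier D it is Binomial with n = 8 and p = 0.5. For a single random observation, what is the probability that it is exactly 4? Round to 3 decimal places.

0.182

Conditional on each supplier, P(X = 4): A: 0.111111; B: 0.195367; C: 0.195119; D: 0.273438.
By total probability, P(X = 4) = 0.33·0.111111 + 0.24·0.195367 + 0.24·0.195119 + 0.19·0.273438 = 0.182336.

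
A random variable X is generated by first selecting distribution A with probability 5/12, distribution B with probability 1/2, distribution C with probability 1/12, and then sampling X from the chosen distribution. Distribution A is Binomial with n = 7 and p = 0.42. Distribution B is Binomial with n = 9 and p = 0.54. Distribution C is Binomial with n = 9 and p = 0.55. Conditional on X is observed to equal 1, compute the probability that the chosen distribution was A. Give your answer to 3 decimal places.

Likelihoods P(X=1 | ·): A: 0.111922; B: 0.00974314; C: 0.00832349.
Posterior ∝ prior × likelihood. Numerator for A: 0.416667·0.111922 = 0.0466341.
Normalizing constant: 0.416667·0.111922 + 0.5·0.00974314 + 0.0833333·0.00832349 = 0.0521993.
P(A | observation) = 0.0466341 / 0.0521993 = 0.893386.

0.893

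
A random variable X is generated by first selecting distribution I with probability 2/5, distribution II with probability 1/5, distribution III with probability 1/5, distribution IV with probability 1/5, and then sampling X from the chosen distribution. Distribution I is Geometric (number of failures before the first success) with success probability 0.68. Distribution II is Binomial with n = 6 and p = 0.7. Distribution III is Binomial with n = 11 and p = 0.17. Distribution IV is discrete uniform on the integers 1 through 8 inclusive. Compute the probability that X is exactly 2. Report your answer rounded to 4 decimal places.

0.1242

Conditional on each component, P(X = 2): I: 0.069632; II: 0.059535; III: 0.297142; IV: 0.125.
By total probability, P(X = 2) = 0.4·0.069632 + 0.2·0.059535 + 0.2·0.297142 + 0.2·0.125 = 0.124188.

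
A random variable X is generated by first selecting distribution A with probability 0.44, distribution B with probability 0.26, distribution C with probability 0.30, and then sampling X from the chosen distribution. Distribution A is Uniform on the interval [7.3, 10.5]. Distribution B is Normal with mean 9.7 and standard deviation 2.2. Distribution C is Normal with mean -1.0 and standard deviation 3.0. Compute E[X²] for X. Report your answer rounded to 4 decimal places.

63.9497

For each component E[X²] = Var + (mean)², giving A: 80.0633; B: 98.93; C: 10.
Overall E[X²] = 0.44·80.0633 + 0.26·98.93 + 0.3·10 = 63.9497.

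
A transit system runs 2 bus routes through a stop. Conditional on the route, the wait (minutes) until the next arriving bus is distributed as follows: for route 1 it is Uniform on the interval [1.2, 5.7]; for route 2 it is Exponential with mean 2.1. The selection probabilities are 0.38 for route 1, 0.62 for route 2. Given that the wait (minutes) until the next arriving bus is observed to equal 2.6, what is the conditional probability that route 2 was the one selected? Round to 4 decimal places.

Likelihoods f(2.6 | ·): 1: 0.222222; 2: 0.138065.
Posterior ∝ prior × likelihood. Numerator for 2: 0.62·0.138065 = 0.0856001.
Normalizing constant: 0.38·0.222222 + 0.62·0.138065 = 0.170045.
P(2 | observation) = 0.0856001 / 0.170045 = 0.503398.

0.5034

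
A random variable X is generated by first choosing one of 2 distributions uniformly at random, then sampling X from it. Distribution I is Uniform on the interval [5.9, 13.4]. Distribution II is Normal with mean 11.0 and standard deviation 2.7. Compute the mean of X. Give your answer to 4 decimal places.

10.3250

Component means — I: 9.65; II: 11.
E[X] = 0.5·9.65 + 0.5·11 = 10.325.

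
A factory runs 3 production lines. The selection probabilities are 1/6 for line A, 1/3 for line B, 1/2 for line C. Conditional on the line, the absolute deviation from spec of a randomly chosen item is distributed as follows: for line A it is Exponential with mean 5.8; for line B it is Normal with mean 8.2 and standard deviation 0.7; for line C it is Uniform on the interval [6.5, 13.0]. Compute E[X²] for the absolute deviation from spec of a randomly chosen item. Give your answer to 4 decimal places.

83.0817

For each component E[X²] = Var + (mean)², giving A: 67.28; B: 67.73; C: 98.5833.
Overall E[X²] = 0.166667·67.28 + 0.333333·67.73 + 0.5·98.5833 = 83.0817.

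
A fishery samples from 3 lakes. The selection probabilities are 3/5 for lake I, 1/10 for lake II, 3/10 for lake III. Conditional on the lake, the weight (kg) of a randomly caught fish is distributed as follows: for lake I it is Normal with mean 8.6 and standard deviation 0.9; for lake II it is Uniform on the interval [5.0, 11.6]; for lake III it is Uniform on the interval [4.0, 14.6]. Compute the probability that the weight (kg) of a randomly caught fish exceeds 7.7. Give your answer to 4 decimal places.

Conditional on each lake, P(X > 7.7): I: 0.841345; II: 0.590909; III: 0.650943.
By total probability, P(X > 7.7) = 0.6·0.841345 + 0.1·0.590909 + 0.3·0.650943 = 0.759181.

0.7592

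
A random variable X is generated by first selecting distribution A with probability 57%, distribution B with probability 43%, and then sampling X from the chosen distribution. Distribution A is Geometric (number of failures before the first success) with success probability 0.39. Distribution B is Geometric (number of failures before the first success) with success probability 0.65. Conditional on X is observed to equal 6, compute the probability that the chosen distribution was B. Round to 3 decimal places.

0.043

Likelihoods P(X=6 | ·): A: 0.0200929; B: 0.00119487.
Posterior ∝ prior × likelihood. Numerator for B: 0.43·0.00119487 = 0.000513795.
Normalizing constant: 0.57·0.0200929 + 0.43·0.00119487 = 0.0119668.
P(B | observation) = 0.000513795 / 0.0119668 = 0.0429351.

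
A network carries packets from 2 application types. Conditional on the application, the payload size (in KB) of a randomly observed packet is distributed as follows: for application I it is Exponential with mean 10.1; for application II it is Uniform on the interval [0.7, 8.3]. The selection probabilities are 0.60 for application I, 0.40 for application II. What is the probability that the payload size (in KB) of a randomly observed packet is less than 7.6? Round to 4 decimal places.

0.6804

Conditional on each application, P(X < 7.6): I: 0.528801; II: 0.907895.
By total probability, P(X < 7.6) = 0.6·0.528801 + 0.4·0.907895 = 0.680439.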